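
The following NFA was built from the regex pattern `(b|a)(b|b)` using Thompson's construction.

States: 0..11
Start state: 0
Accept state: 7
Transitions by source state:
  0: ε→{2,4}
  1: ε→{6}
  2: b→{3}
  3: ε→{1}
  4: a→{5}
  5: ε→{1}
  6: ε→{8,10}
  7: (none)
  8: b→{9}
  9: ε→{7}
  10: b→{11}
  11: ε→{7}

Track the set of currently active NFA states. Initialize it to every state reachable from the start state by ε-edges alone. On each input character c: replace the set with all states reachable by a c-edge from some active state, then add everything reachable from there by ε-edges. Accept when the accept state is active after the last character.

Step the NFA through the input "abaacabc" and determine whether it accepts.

S₀ = ε-closure({0}) = {0,2,4}
'a' @ 1: {1,5,6,8,10}
'b' @ 2: {7,9,11}  (accept∈set)
'a' @ 3: {}  — dead — no transitions
rest 'acabc' ignored (set empty)
end set {} — state 7 not in

Answer: REJECT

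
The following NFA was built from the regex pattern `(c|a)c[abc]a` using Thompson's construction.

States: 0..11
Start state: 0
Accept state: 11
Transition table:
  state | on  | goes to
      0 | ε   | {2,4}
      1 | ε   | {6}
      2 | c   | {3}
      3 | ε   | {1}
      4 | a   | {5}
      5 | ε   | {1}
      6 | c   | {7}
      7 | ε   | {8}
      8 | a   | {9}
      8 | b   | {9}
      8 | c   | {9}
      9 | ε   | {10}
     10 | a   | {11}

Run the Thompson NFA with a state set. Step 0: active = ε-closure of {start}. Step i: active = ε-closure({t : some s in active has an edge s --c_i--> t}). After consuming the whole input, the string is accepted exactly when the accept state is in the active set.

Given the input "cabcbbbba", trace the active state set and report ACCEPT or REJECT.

initial (ε-close {0}): {0,2,4}
'c' @ 1: {1,3,6}
'a' @ 2: {}  — dead — no transitions
rest 'bcbbbba' ignored (set empty)
end set {} — state 11 not in

Answer: REJECT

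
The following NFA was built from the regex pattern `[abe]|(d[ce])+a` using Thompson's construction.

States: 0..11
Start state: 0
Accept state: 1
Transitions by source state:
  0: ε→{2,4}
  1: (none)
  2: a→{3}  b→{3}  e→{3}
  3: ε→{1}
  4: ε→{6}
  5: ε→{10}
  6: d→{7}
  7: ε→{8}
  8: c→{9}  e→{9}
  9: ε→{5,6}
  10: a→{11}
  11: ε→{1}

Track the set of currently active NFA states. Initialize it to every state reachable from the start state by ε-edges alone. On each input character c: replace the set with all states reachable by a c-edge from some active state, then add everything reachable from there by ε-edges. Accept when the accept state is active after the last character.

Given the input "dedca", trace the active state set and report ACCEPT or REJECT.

Answer: ACCEPT

Steps:
initial (ε-close {0}): {0,2,4,6}
'd' @ 1: {7,8}
'e' @ 2: {5,6,9,10}
'd' @ 3: {7,8}
'c' @ 4: {5,6,9,10}
'a' @ 5: {1,11}  ✓accept
after full input: {1,11}  (accept=1 in)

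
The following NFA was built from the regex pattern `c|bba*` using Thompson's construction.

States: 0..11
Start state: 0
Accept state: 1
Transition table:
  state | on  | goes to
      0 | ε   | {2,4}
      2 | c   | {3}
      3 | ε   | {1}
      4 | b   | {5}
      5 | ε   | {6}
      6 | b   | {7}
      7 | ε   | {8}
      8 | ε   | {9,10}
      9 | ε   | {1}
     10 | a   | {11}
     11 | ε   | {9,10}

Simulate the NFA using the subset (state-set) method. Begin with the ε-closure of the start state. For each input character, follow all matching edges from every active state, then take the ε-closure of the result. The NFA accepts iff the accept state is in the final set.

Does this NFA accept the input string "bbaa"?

Answer: ACCEPT

Steps:
S₀ = ε-closure({0}) = {0,2,4}
'b' @ 1: {5,6}
'b' @ 2: {1,7,8,9,10}  [accepting]
'a' @ 3: {1,9,10,11}  [accepting]
'a' @ 4: {1,9,10,11}  [accepting]
after full input: {1,9,10,11}  (accept=1 in)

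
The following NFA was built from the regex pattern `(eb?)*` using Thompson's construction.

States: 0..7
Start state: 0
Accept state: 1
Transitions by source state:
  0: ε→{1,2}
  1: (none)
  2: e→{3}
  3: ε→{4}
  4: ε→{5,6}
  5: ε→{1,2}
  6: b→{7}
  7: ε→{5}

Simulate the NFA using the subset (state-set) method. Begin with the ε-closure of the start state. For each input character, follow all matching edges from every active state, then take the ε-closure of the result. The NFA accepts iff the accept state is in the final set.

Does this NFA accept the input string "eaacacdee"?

start: ε-closure({0}) = {0,1,2}
'e' @ 1: {1,2,3,4,5,6}  (accept∈set)
'a' @ 2: {}  — no active states
rest 'acacdee' ignored (set empty)
after full input: {}  (accept=1 not in)

Answer: REJECT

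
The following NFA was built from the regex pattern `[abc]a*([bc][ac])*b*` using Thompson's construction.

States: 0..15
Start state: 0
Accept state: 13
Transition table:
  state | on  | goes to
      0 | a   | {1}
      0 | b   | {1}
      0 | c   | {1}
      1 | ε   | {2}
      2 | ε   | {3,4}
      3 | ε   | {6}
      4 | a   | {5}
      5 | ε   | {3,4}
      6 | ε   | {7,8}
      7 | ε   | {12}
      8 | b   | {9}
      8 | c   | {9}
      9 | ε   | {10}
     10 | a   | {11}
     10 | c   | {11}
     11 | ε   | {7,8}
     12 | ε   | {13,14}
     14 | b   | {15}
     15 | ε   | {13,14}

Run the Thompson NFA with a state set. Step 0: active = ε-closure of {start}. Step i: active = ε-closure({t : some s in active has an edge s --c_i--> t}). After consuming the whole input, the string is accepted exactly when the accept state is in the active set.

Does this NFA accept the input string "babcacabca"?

start: ε-closure({0}) = {0}
'b' @ 1: {1,2,3,4,6,7,8,12,13,14}  ✓accept
'a' @ 2: {3,4,5,6,7,8,12,13,14}  ✓accept
'b' @ 3: {9,10,13,14,15}  ✓accept
'c' @ 4: {7,8,11,12,13,14}  ✓accept
'a' @ 5: {}  — no active states
rest 'cabca' ignored (set empty)
after full input: {}  (accept=13 not in)

Answer: REJECT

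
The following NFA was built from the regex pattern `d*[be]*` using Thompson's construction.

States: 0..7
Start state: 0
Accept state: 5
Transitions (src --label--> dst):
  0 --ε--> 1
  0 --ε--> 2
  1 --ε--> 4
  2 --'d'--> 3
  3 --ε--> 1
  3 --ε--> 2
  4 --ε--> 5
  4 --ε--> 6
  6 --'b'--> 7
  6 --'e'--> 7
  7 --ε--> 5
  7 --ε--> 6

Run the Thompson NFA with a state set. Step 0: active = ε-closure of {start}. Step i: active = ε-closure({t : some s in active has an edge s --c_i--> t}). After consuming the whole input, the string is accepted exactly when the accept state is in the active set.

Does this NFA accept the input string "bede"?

S₀ = ε-closure({0}) = {0,1,2,4,5,6}
'b' @ 1: {5,6,7}  [accepting]
'e' @ 2: {5,6,7}  [accepting]
'd' @ 3: {}  — dead — no transitions
rest 'e' ignored (set empty)
after full input: {}  (accept=5 not in)

Answer: REJECT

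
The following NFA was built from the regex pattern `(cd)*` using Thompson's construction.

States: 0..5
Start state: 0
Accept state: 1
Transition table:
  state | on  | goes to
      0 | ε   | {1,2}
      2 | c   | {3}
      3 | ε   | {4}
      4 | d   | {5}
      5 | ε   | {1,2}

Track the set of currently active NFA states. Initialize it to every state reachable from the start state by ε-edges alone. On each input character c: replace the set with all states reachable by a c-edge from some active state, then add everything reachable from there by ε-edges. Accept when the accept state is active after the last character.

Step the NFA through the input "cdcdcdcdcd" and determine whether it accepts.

Answer: ACCEPT

Derivation:
start: ε-closure({0}) = {0,1,2}
'c' @ 1: {3,4}
'd' @ 2: {1,2,5}  (accept∈set)
'c' @ 3: {3,4}
'd' @ 4: {1,2,5}  (accept∈set)
'c' @ 5: {3,4}
'd' @ 6: {1,2,5}  (accept∈set)
'c' @ 7: {3,4}
'd' @ 8: {1,2,5}  (accept∈set)
'c' @ 9: {3,4}
'd' @ 10: {1,2,5}  (accept∈set)
final: {1,2,5}; accept 1 in set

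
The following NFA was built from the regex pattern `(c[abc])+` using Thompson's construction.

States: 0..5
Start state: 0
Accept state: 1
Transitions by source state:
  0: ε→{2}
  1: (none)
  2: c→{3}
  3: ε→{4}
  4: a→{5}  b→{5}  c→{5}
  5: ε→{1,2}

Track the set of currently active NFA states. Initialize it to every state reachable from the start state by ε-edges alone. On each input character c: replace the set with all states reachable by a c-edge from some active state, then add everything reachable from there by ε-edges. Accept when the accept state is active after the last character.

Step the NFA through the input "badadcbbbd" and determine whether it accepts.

start: ε-closure({0}) = {0,2}
'b' @ 1: {}  — dead — no transitions
rest 'adadcbbbd' ignored (set empty)
after full input: {}  (accept=1 not in)

Answer: REJECT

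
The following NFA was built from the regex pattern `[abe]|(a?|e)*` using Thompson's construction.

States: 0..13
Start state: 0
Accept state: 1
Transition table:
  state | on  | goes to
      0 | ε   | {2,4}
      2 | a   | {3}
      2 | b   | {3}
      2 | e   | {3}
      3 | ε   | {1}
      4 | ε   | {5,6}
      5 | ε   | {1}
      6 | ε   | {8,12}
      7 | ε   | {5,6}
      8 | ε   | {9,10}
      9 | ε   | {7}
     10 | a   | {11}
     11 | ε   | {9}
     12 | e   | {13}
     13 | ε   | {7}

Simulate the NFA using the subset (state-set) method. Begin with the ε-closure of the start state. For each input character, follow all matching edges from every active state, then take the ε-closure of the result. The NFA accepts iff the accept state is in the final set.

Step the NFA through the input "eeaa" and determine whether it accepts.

S₀ = ε-closure({0}) = {0,1,2,4,5,6,7,8,9,10,12}
'e' @ 1: {1,3,5,6,7,8,9,10,12,13}  [accepting]
'e' @ 2: {1,5,6,7,8,9,10,12,13}  [accepting]
'a' @ 3: {1,5,6,7,8,9,10,11,12}  [accepting]
'a' @ 4: {1,5,6,7,8,9,10,11,12}  [accepting]
after full input: {1,5,6,7,8,9,10,11,12}  (accept=1 in)

Answer: ACCEPT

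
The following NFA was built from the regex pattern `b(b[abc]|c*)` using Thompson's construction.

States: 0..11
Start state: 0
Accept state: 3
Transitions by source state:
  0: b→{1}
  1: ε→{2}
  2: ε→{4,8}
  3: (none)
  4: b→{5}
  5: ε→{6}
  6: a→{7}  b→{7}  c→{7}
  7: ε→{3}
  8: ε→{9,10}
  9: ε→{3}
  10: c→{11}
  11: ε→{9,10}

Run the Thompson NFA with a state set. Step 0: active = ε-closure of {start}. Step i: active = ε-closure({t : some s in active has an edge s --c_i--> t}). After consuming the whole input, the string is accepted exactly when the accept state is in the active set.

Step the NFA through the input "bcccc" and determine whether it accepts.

Answer: ACCEPT

Trace:
S₀ = ε-closure({0}) = {0}
'b' @ 1: {1,2,3,4,8,9,10}  ✓accept
'c' @ 2: {3,9,10,11}  ✓accept
'c' @ 3: {3,9,10,11}  ✓accept
'c' @ 4: {3,9,10,11}  ✓accept
'c' @ 5: {3,9,10,11}  ✓accept
end set {3,9,10,11} — state 3 in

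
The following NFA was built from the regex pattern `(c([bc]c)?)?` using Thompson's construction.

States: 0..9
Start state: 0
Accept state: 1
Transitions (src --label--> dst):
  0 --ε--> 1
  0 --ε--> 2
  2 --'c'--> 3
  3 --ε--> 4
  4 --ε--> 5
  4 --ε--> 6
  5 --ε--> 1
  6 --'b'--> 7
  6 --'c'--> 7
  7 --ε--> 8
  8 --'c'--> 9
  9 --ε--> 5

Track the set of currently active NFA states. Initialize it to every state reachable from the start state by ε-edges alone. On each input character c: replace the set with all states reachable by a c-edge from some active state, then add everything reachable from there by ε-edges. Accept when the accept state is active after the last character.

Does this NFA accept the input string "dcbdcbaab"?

S₀ = ε-closure({0}) = {0,1,2}
'd' @ 1: {}  — dead — no transitions
rest 'cbdcbaab' ignored (set empty)
end set {} — state 1 not in

Answer: REJECT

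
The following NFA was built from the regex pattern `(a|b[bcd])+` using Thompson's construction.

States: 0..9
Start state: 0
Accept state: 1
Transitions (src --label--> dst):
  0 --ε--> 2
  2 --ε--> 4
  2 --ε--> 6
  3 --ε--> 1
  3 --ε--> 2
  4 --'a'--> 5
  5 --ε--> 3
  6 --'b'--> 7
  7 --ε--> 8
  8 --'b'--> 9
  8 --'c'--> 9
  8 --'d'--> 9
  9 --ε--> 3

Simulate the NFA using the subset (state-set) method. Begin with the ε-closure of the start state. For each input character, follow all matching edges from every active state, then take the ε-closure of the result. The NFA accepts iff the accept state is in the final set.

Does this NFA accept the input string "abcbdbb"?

Answer: ACCEPT

Derivation:
initial (ε-close {0}): {0,2,4,6}
'a' @ 1: {1,2,3,4,5,6}  (accept∈set)
'b' @ 2: {7,8}
'c' @ 3: {1,2,3,4,6,9}  (accept∈set)
'b' @ 4: {7,8}
'd' @ 5: {1,2,3,4,6,9}  (accept∈set)
'b' @ 6: {7,8}
'b' @ 7: {1,2,3,4,6,9}  (accept∈set)
end set {1,2,3,4,6,9} — state 1 in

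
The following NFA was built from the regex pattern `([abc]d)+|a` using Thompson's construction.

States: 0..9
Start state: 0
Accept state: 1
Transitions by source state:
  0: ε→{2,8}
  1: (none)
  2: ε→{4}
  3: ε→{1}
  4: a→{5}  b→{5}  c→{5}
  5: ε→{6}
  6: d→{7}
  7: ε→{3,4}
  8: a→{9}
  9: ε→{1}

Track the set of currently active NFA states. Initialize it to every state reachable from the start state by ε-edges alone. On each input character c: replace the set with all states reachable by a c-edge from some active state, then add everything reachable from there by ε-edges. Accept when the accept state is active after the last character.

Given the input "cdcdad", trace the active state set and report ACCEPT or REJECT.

start: ε-closure({0}) = {0,2,4,8}
'c' @ 1: {5,6}
'd' @ 2: {1,3,4,7}  (accept∈set)
'c' @ 3: {5,6}
'd' @ 4: {1,3,4,7}  (accept∈set)
'a' @ 5: {5,6}
'd' @ 6: {1,3,4,7}  (accept∈set)
final: {1,3,4,7}; accept 1 in set

Answer: ACCEPT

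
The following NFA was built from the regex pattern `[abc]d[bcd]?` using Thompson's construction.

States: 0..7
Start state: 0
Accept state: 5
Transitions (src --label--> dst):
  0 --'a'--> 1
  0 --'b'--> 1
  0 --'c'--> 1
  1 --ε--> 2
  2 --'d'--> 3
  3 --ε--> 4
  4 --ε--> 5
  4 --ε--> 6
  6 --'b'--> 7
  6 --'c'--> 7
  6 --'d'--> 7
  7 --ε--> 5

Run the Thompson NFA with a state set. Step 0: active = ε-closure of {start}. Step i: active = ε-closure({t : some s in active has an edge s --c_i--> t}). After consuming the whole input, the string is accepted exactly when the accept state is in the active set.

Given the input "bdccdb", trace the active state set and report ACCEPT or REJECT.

initial (ε-close {0}): {0}
'b' @ 1: {1,2}
'd' @ 2: {3,4,5,6}  (accept∈set)
'c' @ 3: {5,7}  (accept∈set)
'c' @ 4: {}  — dead — no transitions
rest 'db' ignored (set empty)
end set {} — state 5 not in

Answer: REJECT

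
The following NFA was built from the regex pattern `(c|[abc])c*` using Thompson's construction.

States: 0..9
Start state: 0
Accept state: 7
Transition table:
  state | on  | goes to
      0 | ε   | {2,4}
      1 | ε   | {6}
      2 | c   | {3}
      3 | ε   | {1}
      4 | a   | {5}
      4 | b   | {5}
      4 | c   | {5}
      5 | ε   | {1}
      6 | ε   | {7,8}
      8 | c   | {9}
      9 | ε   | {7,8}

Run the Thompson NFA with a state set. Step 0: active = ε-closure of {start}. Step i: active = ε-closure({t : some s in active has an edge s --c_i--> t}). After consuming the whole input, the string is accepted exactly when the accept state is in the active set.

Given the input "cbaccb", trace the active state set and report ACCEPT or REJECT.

start: ε-closure({0}) = {0,2,4}
'c' @ 1: {1,3,5,6,7,8}  (accept∈set)
'b' @ 2: {}  — no active states
rest 'accb' ignored (set empty)
after full input: {}  (accept=7 not in)

Answer: REJECT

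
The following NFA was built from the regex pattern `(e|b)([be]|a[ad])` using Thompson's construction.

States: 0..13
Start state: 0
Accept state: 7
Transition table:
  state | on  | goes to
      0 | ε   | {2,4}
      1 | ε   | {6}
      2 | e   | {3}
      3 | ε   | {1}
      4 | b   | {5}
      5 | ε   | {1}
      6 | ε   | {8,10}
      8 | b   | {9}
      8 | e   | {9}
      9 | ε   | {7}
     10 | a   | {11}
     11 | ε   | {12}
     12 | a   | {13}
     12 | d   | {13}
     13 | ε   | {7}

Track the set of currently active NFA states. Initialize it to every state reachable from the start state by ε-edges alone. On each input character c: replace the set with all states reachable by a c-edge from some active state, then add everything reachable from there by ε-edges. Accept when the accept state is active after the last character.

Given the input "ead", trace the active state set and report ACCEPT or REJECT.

S₀ = ε-closure({0}) = {0,2,4}
'e' @ 1: {1,3,6,8,10}
'a' @ 2: {11,12}
'd' @ 3: {7,13}  (accept∈set)
end set {7,13} — state 7 in

Answer: ACCEPT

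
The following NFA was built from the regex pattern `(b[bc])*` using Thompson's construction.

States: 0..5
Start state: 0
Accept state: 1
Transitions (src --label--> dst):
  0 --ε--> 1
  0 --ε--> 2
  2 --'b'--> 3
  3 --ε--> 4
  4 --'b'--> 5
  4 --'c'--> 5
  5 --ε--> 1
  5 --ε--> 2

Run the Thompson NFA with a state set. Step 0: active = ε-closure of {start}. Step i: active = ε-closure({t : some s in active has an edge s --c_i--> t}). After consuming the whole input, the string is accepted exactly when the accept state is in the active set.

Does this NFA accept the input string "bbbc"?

Answer: ACCEPT

Trace:
initial (ε-close {0}): {0,1,2}
'b' @ 1: {3,4}
'b' @ 2: {1,2,5}  ✓accept
'b' @ 3: {3,4}
'c' @ 4: {1,2,5}  ✓accept
after full input: {1,2,5}  (accept=1 in)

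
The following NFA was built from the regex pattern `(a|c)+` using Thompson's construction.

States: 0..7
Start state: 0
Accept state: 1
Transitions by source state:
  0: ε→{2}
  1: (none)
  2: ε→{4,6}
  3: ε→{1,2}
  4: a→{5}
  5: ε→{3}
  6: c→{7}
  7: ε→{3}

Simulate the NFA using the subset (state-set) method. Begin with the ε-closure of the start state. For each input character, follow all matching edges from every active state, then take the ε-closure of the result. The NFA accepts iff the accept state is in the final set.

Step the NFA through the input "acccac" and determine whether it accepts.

Answer: ACCEPT

Trace:
initial (ε-close {0}): {0,2,4,6}
'a' @ 1: {1,2,3,4,5,6}  [accepting]
'c' @ 2: {1,2,3,4,6,7}  [accepting]
'c' @ 3: {1,2,3,4,6,7}  [accepting]
'c' @ 4: {1,2,3,4,6,7}  [accepting]
'a' @ 5: {1,2,3,4,5,6}  [accepting]
'c' @ 6: {1,2,3,4,6,7}  [accepting]
end set {1,2,3,4,6,7} — state 1 in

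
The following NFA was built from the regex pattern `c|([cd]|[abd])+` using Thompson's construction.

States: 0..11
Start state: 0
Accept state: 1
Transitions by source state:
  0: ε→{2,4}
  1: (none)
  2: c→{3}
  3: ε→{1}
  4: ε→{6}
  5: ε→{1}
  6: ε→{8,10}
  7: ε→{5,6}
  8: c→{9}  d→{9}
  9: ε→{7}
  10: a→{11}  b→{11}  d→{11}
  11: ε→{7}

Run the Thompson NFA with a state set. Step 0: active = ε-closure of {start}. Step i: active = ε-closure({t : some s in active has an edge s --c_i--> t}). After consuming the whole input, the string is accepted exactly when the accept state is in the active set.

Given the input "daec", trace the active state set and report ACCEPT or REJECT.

initial (ε-close {0}): {0,2,4,6,8,10}
'd' @ 1: {1,5,6,7,8,9,10,11}  ✓accept
'a' @ 2: {1,5,6,7,8,10,11}  ✓accept
'e' @ 3: {}  — state set empty
rest 'c' ignored (set empty)
after full input: {}  (accept=1 not in)

Answer: REJECT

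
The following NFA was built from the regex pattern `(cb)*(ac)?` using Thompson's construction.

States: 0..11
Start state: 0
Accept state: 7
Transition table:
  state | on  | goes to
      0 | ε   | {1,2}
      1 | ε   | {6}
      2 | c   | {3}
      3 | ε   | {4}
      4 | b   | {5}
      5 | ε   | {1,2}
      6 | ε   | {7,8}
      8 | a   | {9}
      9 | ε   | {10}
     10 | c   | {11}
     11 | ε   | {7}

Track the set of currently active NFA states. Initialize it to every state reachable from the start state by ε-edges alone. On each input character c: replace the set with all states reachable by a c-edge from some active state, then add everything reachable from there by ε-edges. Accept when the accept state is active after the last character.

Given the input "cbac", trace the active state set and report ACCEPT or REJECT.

start: ε-closure({0}) = {0,1,2,6,7,8}
'c' @ 1: {3,4}
'b' @ 2: {1,2,5,6,7,8}  [accepting]
'a' @ 3: {9,10}
'c' @ 4: {7,11}  [accepting]
end set {7,11} — state 7 in

Answer: ACCEPT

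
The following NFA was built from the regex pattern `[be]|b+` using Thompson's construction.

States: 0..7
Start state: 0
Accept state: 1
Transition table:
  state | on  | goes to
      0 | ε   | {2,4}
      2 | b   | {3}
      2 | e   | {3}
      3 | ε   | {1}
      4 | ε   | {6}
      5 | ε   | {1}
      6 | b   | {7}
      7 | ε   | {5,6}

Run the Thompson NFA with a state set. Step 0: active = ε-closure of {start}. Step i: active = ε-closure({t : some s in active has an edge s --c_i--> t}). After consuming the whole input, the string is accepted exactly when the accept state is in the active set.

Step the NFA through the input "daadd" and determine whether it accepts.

Answer: REJECT

Steps:
S₀ = ε-closure({0}) = {0,2,4,6}
'd' @ 1: {}  — state set empty
rest 'aadd' ignored (set empty)
end set {} — state 1 not in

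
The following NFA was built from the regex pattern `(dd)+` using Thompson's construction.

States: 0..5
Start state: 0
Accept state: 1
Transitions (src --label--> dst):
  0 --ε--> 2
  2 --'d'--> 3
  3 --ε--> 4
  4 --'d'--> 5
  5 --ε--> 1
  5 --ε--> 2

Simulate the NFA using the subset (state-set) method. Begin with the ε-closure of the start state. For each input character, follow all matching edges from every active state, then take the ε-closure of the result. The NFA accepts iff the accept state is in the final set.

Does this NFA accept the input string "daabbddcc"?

Answer: REJECT

Derivation:
initial (ε-close {0}): {0,2}
'd' @ 1: {3,4}
'a' @ 2: {}  — no active states
rest 'abbddcc' ignored (set empty)
end set {} — state 1 not in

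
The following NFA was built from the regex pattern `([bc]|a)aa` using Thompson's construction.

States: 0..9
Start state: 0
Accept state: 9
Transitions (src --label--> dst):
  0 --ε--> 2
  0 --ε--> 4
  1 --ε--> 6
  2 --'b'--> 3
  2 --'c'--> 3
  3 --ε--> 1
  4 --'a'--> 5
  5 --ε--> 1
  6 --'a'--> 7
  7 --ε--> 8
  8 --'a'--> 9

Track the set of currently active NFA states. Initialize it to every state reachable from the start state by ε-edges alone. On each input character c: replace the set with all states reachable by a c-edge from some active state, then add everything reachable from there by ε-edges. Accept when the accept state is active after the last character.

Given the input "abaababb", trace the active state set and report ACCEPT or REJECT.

Answer: REJECT

Steps:
start: ε-closure({0}) = {0,2,4}
'a' @ 1: {1,5,6}
'b' @ 2: {}  — dead — no transitions
rest 'aababb' ignored (set empty)
final: {}; accept 9 not in set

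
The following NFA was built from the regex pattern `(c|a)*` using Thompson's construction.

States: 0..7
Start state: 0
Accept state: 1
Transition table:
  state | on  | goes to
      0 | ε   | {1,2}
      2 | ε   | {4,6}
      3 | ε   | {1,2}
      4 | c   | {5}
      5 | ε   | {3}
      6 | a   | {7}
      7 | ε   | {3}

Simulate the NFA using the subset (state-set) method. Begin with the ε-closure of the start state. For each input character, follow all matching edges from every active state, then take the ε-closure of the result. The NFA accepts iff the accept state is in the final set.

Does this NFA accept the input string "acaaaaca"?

S₀ = ε-closure({0}) = {0,1,2,4,6}
'a' @ 1: {1,2,3,4,6,7}  (accept∈set)
'c' @ 2: {1,2,3,4,5,6}  (accept∈set)
'a' @ 3: {1,2,3,4,6,7}  (accept∈set)
'a' @ 4: {1,2,3,4,6,7}  (accept∈set)
'a' @ 5: {1,2,3,4,6,7}  (accept∈set)
'a' @ 6: {1,2,3,4,6,7}  (accept∈set)
'c' @ 7: {1,2,3,4,5,6}  (accept∈set)
'a' @ 8: {1,2,3,4,6,7}  (accept∈set)
final: {1,2,3,4,6,7}; accept 1 in set

Answer: ACCEPT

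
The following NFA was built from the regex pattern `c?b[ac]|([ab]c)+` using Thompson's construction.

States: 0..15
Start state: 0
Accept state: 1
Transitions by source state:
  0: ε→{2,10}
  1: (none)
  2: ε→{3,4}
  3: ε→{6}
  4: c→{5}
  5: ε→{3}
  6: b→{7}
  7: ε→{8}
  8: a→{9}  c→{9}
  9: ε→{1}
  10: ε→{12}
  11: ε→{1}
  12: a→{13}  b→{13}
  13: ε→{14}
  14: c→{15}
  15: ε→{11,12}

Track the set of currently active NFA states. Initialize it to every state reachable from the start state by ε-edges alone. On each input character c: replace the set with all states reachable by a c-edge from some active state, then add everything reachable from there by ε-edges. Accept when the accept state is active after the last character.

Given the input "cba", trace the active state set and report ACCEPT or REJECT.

Answer: ACCEPT

Derivation:
start: ε-closure({0}) = {0,2,3,4,6,10,12}
'c' @ 1: {3,5,6}
'b' @ 2: {7,8}
'a' @ 3: {1,9}  [accepting]
after full input: {1,9}  (accept=1 in)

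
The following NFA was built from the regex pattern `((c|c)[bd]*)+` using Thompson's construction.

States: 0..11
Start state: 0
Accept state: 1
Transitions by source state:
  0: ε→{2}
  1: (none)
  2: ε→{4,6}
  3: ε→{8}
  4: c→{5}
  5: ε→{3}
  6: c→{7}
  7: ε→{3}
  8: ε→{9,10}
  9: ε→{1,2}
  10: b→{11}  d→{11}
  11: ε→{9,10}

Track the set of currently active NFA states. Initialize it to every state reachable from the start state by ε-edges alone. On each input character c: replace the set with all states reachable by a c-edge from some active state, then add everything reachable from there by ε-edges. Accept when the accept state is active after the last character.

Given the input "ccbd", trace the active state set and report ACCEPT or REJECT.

Answer: ACCEPT

Trace:
start: ε-closure({0}) = {0,2,4,6}
'c' @ 1: {1,2,3,4,5,6,7,8,9,10}  ✓accept
'c' @ 2: {1,2,3,4,5,6,7,8,9,10}  ✓accept
'b' @ 3: {1,2,4,6,9,10,11}  ✓accept
'd' @ 4: {1,2,4,6,9,10,11}  ✓accept
end set {1,2,4,6,9,10,11} — state 1 in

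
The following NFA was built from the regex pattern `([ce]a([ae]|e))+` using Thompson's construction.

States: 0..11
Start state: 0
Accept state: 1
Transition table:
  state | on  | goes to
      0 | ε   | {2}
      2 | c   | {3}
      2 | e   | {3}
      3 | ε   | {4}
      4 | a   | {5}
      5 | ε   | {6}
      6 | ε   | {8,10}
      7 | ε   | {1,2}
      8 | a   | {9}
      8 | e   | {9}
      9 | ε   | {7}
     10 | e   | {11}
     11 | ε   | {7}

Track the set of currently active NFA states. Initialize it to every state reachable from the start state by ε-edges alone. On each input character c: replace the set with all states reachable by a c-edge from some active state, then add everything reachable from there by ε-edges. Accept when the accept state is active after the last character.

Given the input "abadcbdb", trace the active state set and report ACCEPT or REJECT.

Answer: REJECT

Derivation:
initial (ε-close {0}): {0,2}
'a' @ 1: {}  — dead — no transitions
rest 'badcbdb' ignored (set empty)
end set {} — state 1 not in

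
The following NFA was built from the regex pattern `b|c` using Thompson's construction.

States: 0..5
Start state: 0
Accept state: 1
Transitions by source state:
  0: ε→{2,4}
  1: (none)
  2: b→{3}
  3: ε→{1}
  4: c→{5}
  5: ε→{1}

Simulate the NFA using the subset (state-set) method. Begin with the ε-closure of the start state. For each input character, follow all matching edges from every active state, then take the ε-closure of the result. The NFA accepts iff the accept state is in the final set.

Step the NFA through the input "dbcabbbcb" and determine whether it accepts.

Answer: REJECT

Steps:
S₀ = ε-closure({0}) = {0,2,4}
'd' @ 1: {}  — dead — no transitions
rest 'bcabbbcb' ignored (set empty)
final: {}; accept 1 not in set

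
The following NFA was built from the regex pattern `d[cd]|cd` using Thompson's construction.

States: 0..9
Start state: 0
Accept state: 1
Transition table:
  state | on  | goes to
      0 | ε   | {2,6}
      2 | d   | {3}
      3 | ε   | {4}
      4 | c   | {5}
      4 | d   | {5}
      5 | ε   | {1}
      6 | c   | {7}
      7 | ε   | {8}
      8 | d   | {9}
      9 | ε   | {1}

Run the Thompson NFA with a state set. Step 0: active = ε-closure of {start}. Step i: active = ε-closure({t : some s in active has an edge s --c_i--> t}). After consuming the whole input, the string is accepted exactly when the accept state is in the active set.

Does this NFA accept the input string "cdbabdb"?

Answer: REJECT

Derivation:
start: ε-closure({0}) = {0,2,6}
'c' @ 1: {7,8}
'd' @ 2: {1,9}  [accepting]
'b' @ 3: {}  — dead — no transitions
rest 'abdb' ignored (set empty)
end set {} — state 1 not in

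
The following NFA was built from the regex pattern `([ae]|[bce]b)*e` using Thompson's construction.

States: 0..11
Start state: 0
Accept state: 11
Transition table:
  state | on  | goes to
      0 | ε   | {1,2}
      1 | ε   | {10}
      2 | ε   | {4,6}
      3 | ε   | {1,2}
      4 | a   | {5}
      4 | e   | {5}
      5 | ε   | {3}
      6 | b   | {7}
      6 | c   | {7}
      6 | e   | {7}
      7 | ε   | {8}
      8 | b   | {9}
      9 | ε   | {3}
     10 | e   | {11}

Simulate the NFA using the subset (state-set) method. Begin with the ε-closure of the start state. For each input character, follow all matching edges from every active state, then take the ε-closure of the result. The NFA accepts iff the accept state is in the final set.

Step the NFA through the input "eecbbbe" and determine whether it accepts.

initial (ε-close {0}): {0,1,2,4,6,10}
'e' @ 1: {1,2,3,4,5,6,7,8,10,11}  [accepting]
'e' @ 2: {1,2,3,4,5,6,7,8,10,11}  [accepting]
'c' @ 3: {7,8}
'b' @ 4: {1,2,3,4,6,9,10}
'b' @ 5: {7,8}
'b' @ 6: {1,2,3,4,6,9,10}
'e' @ 7: {1,2,3,4,5,6,7,8,10,11}  [accepting]
after full input: {1,2,3,4,5,6,7,8,10,11}  (accept=11 in)

Answer: ACCEPT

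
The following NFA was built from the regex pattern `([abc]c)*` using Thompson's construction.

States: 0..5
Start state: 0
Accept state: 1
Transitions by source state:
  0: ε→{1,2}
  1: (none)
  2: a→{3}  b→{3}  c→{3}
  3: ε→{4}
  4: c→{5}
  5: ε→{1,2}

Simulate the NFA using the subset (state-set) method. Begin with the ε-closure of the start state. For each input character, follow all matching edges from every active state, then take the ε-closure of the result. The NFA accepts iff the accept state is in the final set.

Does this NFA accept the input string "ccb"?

S₀ = ε-closure({0}) = {0,1,2}
'c' @ 1: {3,4}
'c' @ 2: {1,2,5}  (accept∈set)
'b' @ 3: {3,4}
end set {3,4} — state 1 not in

Answer: REJECT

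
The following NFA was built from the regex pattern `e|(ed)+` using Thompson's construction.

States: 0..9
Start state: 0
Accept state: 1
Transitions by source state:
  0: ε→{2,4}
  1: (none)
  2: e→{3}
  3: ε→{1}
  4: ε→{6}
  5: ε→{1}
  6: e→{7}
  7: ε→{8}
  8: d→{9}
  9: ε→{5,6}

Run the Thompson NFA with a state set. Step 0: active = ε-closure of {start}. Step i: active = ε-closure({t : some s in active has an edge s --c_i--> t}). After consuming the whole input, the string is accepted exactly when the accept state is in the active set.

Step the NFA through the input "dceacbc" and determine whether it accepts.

S₀ = ε-closure({0}) = {0,2,4,6}
'd' @ 1: {}  — state set empty
rest 'ceacbc' ignored (set empty)
final: {}; accept 1 not in set

Answer: REJECT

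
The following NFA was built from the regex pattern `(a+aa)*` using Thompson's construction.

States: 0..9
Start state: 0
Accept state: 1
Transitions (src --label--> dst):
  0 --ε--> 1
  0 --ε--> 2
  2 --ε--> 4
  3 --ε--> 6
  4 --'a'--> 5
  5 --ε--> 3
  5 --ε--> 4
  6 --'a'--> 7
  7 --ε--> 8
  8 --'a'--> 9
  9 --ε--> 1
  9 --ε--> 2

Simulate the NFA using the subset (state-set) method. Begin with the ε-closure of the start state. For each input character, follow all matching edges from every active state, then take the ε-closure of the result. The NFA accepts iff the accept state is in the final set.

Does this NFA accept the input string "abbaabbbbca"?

Answer: REJECT

Derivation:
S₀ = ε-closure({0}) = {0,1,2,4}
'a' @ 1: {3,4,5,6}
'b' @ 2: {}  — state set empty
rest 'baabbbbca' ignored (set empty)
end set {} — state 1 not in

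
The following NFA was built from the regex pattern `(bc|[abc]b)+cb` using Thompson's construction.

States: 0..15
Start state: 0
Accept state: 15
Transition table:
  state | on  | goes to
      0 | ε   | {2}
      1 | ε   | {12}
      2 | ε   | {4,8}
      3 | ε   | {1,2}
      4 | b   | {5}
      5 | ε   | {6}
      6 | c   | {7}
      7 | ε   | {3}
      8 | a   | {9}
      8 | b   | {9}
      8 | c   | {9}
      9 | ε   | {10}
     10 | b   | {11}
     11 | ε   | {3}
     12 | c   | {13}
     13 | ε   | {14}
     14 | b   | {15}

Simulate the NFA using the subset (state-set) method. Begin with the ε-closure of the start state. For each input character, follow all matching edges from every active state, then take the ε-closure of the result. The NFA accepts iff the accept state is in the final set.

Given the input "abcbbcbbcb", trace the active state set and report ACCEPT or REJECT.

Answer: ACCEPT

Trace:
start: ε-closure({0}) = {0,2,4,8}
'a' @ 1: {9,10}
'b' @ 2: {1,2,3,4,8,11,12}
'c' @ 3: {9,10,13,14}
'b' @ 4: {1,2,3,4,8,11,12,15}  [accepting]
'b' @ 5: {5,6,9,10}
'c' @ 6: {1,2,3,4,7,8,12}
'b' @ 7: {5,6,9,10}
'b' @ 8: {1,2,3,4,8,11,12}
'c' @ 9: {9,10,13,14}
'b' @ 10: {1,2,3,4,8,11,12,15}  [accepting]
end set {1,2,3,4,8,11,12,15} — state 15 in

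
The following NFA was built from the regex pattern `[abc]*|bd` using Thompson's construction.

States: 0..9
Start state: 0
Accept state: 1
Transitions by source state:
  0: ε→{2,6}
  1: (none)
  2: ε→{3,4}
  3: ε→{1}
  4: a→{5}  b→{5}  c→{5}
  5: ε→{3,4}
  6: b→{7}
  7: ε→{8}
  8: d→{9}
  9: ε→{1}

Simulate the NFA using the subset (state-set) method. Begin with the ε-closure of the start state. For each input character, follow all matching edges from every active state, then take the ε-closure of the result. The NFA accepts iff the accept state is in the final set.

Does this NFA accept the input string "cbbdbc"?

Answer: REJECT

Derivation:
initial (ε-close {0}): {0,1,2,3,4,6}
'c' @ 1: {1,3,4,5}  (accept∈set)
'b' @ 2: {1,3,4,5}  (accept∈set)
'b' @ 3: {1,3,4,5}  (accept∈set)
'd' @ 4: {}  — dead — no transitions
rest 'bc' ignored (set empty)
end set {} — state 1 not in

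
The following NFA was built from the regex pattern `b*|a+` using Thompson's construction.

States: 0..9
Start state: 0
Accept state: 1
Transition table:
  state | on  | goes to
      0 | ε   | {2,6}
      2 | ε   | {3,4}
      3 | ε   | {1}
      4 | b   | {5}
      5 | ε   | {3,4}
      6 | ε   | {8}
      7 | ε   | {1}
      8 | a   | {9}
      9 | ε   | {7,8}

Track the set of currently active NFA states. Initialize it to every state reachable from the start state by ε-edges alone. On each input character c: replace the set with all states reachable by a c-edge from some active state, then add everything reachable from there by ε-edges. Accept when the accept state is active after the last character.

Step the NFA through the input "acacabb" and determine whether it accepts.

Answer: REJECT

Trace:
initial (ε-close {0}): {0,1,2,3,4,6,8}
'a' @ 1: {1,7,8,9}  ✓accept
'c' @ 2: {}  — no active states
rest 'acabb' ignored (set empty)
final: {}; accept 1 not in set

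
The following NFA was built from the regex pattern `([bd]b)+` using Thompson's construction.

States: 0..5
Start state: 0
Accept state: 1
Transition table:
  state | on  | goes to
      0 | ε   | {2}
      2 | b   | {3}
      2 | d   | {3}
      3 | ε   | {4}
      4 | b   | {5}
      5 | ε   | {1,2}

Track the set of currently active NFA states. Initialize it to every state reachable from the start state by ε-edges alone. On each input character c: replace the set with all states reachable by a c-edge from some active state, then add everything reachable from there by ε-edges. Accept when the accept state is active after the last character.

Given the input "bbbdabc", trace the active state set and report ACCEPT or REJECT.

Answer: REJECT

Derivation:
start: ε-closure({0}) = {0,2}
'b' @ 1: {3,4}
'b' @ 2: {1,2,5}  [accepting]
'b' @ 3: {3,4}
'd' @ 4: {}  — state set empty
rest 'abc' ignored (set empty)
after full input: {}  (accept=1 not in)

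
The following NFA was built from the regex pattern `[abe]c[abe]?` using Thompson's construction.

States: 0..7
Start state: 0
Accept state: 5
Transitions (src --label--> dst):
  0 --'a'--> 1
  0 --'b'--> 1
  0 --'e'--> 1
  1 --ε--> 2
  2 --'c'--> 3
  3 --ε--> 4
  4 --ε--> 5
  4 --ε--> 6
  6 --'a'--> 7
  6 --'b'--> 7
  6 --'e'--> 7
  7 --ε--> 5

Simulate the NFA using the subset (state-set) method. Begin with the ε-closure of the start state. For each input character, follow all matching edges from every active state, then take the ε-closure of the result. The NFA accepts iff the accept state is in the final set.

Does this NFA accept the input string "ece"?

Answer: ACCEPT

Derivation:
initial (ε-close {0}): {0}
'e' @ 1: {1,2}
'c' @ 2: {3,4,5,6}  [accepting]
'e' @ 3: {5,7}  [accepting]
end set {5,7} — state 5 in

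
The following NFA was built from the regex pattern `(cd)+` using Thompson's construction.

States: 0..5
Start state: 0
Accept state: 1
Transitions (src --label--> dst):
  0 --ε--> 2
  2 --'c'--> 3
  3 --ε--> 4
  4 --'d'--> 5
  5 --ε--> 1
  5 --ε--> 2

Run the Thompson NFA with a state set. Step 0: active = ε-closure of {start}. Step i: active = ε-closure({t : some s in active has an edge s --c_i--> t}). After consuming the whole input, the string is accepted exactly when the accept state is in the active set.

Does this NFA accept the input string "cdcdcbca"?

Answer: REJECT

Steps:
initial (ε-close {0}): {0,2}
'c' @ 1: {3,4}
'd' @ 2: {1,2,5}  (accept∈set)
'c' @ 3: {3,4}
'd' @ 4: {1,2,5}  (accept∈set)
'c' @ 5: {3,4}
'b' @ 6: {}  — state set empty
rest 'ca' ignored (set empty)
end set {} — state 1 not in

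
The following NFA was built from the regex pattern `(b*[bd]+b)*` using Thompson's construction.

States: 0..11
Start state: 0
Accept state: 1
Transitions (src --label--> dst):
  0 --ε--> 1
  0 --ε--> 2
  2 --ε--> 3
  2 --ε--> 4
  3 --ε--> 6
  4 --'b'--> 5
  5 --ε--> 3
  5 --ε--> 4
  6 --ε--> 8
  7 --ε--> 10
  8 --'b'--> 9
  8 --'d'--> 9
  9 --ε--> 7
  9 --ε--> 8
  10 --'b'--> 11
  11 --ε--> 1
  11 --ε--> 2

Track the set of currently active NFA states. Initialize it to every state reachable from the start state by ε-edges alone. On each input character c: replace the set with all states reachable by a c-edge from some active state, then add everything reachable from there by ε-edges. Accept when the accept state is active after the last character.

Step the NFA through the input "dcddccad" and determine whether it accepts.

start: ε-closure({0}) = {0,1,2,3,4,6,8}
'd' @ 1: {7,8,9,10}
'c' @ 2: {}  — no active states
rest 'ddccad' ignored (set empty)
end set {} — state 1 not in

Answer: REJECT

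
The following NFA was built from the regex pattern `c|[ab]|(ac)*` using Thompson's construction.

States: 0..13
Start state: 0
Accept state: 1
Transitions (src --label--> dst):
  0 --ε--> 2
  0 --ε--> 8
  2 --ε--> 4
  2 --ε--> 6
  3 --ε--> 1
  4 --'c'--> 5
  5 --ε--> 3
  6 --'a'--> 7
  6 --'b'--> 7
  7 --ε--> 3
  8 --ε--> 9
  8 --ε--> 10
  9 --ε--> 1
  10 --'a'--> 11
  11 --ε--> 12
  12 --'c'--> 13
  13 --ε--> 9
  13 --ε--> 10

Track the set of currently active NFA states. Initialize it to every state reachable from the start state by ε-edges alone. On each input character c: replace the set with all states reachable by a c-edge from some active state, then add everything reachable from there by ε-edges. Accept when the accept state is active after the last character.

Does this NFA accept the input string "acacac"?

Answer: ACCEPT

Steps:
S₀ = ε-closure({0}) = {0,1,2,4,6,8,9,10}
'a' @ 1: {1,3,7,11,12}  [accepting]
'c' @ 2: {1,9,10,13}  [accepting]
'a' @ 3: {11,12}
'c' @ 4: {1,9,10,13}  [accepting]
'a' @ 5: {11,12}
'c' @ 6: {1,9,10,13}  [accepting]
after full input: {1,9,10,13}  (accept=1 in)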